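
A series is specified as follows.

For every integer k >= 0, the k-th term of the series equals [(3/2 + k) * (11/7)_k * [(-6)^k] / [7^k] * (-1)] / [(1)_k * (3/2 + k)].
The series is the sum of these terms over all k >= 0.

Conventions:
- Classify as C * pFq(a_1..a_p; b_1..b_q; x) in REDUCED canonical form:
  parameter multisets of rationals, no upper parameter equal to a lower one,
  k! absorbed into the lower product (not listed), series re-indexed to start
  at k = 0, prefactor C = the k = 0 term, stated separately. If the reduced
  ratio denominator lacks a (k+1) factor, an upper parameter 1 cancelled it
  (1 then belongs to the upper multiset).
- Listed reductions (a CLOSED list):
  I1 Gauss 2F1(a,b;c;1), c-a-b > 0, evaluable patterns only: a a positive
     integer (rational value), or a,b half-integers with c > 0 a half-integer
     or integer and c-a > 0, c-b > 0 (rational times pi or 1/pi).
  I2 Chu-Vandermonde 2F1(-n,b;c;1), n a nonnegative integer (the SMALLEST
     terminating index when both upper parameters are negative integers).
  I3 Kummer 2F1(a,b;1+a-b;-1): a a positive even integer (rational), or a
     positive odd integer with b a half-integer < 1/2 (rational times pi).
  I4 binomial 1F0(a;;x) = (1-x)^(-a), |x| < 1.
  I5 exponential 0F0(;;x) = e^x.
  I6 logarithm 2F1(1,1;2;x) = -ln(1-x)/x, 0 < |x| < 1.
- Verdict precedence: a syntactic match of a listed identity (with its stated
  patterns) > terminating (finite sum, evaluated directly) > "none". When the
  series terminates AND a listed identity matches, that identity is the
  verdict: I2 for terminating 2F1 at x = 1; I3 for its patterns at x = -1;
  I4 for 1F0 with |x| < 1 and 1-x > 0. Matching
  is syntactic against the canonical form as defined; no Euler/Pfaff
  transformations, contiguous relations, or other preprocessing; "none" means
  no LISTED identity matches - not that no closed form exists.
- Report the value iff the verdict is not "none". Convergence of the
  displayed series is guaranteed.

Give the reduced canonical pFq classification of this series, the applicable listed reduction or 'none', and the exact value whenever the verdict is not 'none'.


The series (x = -6/7) is 1F0: upper {11/7}, lower {-}, prefactor -1. Verdict: binomial (I4) applies (the 1F0 binomial series: exponent -11/7, x = -6/7). Sum: (-1) * (13/7)^(-11/7).

First insight: x = (-6/7) and the two geometric factors (prefactor -1) combine into one argument.
Adjacent-term ratio: r(k) = (-6/7) * (k+11/7) / [(k+1)] - rational in k. x = (-6/7); t_0 = -1; negate the roots.


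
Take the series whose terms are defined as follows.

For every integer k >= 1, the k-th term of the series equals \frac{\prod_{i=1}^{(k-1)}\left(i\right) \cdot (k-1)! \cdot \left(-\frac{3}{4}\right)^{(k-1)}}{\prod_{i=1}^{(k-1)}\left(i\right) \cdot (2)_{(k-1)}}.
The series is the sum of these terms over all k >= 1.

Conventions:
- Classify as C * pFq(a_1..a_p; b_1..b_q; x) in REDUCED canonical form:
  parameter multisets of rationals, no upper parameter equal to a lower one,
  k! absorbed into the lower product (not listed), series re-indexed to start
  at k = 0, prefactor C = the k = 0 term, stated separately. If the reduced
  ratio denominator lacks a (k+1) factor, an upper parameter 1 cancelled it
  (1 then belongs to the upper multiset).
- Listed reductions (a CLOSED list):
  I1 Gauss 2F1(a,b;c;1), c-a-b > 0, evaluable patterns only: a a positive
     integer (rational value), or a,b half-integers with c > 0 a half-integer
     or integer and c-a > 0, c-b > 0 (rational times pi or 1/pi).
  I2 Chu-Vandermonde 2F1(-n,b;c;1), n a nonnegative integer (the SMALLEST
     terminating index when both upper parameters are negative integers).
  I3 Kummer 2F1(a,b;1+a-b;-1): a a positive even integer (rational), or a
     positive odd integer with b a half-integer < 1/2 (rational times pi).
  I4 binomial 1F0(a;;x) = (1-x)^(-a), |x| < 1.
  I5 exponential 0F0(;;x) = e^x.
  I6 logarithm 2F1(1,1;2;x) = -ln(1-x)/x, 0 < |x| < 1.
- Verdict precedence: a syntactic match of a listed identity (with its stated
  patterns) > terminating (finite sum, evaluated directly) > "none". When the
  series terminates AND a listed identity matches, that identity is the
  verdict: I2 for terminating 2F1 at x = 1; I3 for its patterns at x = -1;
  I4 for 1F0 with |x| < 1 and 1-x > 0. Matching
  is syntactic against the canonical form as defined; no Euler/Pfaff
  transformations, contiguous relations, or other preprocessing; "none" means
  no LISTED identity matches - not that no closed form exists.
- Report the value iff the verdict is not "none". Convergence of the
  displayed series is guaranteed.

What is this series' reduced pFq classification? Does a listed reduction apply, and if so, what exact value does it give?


Key observation: with t_0 = 1, the factorial ratio (C = 1) (k+a-1)!/(a-1)! is a rising factorial (a)_k.
Ratio: r(k) = -\frac{3}{4} * (k+1) (k+1) / [(k+2) (k+1)] - rational; roots negated = parameters, x = -\frac{3}{4}, C = 1.

Reduced: x = -\frac{3}{4}, 2F1, upper = {1, 1}, lower = {2}, C = 1. Verdict: the logarithmic series (I6) applies (the logarithm: parameters (1,1;2), x = -\frac{3}{4}). Its exact value is \frac{4}{3} \cdot \ln\left(\frac{7}{4}\right).


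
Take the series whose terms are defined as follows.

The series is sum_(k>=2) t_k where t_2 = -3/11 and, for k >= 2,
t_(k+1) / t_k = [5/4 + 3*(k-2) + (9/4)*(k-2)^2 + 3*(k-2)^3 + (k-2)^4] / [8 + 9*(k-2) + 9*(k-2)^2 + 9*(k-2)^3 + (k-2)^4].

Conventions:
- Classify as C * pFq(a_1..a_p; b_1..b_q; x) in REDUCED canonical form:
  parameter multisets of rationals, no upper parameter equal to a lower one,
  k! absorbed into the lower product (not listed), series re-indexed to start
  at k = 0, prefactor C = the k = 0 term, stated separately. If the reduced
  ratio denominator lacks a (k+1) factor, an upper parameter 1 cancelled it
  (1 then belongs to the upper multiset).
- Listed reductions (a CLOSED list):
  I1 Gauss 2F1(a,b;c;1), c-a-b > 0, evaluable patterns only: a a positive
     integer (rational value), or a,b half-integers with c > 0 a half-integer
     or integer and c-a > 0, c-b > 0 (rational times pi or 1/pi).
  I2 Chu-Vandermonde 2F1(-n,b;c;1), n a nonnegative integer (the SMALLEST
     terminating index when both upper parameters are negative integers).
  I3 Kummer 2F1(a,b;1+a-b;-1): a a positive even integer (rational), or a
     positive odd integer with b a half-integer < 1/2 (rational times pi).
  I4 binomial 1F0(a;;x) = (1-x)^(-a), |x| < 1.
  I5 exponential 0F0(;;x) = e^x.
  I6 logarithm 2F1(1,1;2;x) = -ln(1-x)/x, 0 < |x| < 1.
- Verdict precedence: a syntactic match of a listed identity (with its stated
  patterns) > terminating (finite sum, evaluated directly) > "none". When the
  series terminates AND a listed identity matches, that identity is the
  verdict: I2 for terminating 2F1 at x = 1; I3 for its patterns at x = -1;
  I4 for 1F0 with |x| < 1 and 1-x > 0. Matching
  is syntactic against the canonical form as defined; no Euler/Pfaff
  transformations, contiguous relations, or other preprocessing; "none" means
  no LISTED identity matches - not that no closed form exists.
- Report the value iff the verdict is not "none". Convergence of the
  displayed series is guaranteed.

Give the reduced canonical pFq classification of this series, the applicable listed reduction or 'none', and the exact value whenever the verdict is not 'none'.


Reduced: x = 1, 2F1, upper = {1/2, 5/2}, lower = {8}, C = -3/11. Verdict: Gauss (I1, half-integer pattern) fires (x = 1; upper {1/2, 5/2} half-integers, c = 8 in the evaluable pattern). Sum: (-524288/495495) / pi.

Key step: x = 1 and roots of the ratio polynomials (C = -3/11, x = 1) are the negated parameters.
Step ratio: r(k) = 1 * (k+1/2) (k+5/2) / [(k+8) (k+1)] - poly over poly, x = 1 from leading terms; C = -3/11 at k = 0.


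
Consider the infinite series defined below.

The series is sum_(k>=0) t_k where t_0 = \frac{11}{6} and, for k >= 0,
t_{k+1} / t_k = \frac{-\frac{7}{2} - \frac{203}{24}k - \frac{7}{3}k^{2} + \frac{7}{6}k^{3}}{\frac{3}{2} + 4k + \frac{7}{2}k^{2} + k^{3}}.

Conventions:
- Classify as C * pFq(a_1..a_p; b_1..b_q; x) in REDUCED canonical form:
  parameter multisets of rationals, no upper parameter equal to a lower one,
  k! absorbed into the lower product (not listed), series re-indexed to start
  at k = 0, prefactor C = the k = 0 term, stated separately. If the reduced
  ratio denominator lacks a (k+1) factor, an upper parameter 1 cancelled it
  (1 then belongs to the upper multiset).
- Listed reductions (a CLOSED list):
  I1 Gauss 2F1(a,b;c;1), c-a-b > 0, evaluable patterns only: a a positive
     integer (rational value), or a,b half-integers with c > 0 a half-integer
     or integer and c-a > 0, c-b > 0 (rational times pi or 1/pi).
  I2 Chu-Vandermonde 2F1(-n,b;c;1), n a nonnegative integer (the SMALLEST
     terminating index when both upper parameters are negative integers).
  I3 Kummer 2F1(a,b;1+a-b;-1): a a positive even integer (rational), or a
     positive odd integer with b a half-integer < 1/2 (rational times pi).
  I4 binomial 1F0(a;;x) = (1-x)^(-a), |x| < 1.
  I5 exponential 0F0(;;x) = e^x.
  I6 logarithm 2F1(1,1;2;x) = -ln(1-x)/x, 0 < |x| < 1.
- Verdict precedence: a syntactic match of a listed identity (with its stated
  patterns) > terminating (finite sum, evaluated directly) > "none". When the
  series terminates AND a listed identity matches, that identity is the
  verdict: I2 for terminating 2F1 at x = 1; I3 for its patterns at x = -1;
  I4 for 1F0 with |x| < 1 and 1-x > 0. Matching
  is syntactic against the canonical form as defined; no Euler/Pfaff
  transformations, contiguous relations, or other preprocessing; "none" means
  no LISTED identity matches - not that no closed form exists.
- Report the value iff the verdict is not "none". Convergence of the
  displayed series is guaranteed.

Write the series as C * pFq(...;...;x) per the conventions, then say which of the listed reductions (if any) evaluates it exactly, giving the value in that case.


First insight: x = \frac{7}{6} and the expanded ratio factors over Q; C = 11/6, x = 7/6, roots give parameters.
Consecutive-term ratio: r(k) = \frac{7}{6} * (k-4) (k+\frac{1}{2}) / [(k+1) (k+1)] ; factor over Q: parameters, x = \frac{7}{6}, and C = \frac{11}{6}.

With C = \frac{11}{6}: the canonical form is 2F1(-4, \frac{1}{2}; 1; \frac{7}{6}). Verdict: terminating at k = 4: the factor (-4)_k kills every later term; summing the 5 survivors is exact. Value: \frac{457633}{995328}.


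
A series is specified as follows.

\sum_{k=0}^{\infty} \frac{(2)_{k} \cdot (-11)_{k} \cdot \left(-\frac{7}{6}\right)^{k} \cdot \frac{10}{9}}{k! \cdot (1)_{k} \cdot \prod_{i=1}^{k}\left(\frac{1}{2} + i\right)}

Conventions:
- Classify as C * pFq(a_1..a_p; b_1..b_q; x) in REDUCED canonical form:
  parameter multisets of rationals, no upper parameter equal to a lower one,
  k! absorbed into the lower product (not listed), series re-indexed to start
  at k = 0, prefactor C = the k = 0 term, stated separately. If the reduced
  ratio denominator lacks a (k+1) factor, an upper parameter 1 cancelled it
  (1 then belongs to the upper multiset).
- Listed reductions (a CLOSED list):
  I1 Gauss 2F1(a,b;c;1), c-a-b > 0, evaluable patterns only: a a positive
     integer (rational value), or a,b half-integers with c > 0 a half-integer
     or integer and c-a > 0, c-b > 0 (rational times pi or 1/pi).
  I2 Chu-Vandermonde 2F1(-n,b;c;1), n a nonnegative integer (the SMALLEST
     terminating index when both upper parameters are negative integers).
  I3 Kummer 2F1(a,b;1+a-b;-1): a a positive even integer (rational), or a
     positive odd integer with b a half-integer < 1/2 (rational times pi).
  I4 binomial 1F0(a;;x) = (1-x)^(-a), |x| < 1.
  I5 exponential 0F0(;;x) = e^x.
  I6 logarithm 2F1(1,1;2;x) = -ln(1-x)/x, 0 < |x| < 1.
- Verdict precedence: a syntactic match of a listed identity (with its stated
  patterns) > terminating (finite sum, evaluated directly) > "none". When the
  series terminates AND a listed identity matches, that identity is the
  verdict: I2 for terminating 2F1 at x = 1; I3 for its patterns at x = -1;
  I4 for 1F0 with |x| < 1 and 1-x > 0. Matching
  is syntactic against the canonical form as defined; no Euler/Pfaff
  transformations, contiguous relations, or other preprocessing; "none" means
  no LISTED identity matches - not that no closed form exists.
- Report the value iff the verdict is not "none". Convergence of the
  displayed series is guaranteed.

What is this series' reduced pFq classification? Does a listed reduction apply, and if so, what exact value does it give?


Key observation: with t_0 = \frac{10}{9}, (1)_k (C = 10/9, x = -7/6) is k! itself.
Consecutive-term ratio: r(k) = -\frac{7}{6} * (k-11) (k+2) / [(k+1) (k+\frac{3}{2}) (k+1)] ; factor over Q: parameters, x = -\frac{7}{6}, and C = \frac{10}{9}.

Canonical form: C = \frac{10}{9} times 2F2 with upper {-11, 2}, lower {1, \frac{3}{2}}, x = -\frac{7}{6}. Verdict: terminating. (-11)_k vanishes past k = 11, leaving a 12-term sum, computed directly. Exact value: \frac{59054361959653184}{228652774570935}.


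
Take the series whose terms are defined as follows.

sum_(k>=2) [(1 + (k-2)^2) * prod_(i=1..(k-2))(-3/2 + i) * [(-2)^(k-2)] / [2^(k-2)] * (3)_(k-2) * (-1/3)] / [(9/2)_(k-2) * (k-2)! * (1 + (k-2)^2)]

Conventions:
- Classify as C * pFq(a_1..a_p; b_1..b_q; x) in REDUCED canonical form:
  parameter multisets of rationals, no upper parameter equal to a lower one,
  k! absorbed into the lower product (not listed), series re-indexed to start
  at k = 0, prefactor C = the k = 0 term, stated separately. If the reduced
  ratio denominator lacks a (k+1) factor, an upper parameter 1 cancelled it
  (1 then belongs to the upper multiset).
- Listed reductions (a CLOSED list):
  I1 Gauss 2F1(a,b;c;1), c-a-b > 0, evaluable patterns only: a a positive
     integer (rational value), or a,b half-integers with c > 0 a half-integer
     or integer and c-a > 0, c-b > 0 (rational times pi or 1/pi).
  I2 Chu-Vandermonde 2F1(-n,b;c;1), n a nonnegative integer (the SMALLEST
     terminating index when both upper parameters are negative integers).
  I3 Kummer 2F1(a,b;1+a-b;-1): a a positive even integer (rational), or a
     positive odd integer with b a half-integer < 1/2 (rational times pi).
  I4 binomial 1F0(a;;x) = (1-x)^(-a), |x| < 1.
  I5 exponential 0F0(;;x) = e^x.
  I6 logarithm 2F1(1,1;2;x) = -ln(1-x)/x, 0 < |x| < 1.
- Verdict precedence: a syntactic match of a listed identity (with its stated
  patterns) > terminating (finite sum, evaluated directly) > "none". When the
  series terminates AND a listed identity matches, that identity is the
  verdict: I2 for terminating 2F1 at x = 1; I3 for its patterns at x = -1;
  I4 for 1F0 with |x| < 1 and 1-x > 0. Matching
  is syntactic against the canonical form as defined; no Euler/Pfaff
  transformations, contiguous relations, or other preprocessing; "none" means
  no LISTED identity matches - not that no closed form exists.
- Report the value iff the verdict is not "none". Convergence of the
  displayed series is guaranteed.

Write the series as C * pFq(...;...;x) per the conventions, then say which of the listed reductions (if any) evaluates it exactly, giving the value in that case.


Reduced: x = -1, 2F1, upper = {-1/2, 3}, lower = {9/2}, C = -1/3. Verdict at x = -1: Kummer (I3) matches (x = -1; c = 9/2 equals 1+a-b for upper {-1/2, 3}: listed pattern). Sum: (-35/256) * pi.

Structural cue: with t_0 = -1/3, the running product (C = -1/3, x = -1) telescopes to a rising factorial.
Term ratio: r(k) = (-1) * (k-1/2) (k+3) / [(k+9/2) (k+1)] ; factor over Q: parameters, x = (-1), and C = -1/3.


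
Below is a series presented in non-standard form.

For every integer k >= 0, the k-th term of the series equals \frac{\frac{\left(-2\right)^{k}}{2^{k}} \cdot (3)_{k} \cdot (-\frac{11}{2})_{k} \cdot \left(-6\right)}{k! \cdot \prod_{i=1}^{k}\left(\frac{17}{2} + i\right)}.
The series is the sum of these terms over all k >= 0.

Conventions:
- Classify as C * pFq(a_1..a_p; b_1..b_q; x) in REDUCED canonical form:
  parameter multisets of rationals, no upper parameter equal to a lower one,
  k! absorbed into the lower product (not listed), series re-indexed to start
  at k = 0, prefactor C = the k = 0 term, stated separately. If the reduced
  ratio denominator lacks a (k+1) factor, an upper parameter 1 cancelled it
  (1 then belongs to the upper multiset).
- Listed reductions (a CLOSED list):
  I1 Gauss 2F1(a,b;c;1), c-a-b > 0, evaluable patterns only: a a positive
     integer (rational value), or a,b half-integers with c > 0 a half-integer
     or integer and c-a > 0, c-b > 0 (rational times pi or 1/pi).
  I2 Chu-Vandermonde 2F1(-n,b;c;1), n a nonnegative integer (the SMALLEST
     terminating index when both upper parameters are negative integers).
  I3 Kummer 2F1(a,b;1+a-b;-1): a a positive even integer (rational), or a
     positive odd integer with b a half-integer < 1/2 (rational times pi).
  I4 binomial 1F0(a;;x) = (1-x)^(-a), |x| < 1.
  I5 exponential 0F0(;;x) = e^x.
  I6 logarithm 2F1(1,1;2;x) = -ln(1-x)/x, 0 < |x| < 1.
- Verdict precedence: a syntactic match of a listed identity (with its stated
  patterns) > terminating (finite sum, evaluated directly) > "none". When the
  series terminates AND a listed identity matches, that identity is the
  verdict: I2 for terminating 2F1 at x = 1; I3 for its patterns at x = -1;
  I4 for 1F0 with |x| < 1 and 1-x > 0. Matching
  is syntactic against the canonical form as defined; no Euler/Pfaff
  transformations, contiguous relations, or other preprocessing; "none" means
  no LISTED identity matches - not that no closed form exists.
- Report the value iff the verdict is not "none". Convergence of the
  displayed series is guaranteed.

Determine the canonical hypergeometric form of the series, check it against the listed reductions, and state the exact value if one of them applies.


First insight: with t_0 = -6, the two k-th powers (prefactor -6) combine into one argument.
Step ratio: r(k) = -1 * (k-\frac{11}{2}) (k+3) / [(k+\frac{19}{2}) (k+1)] ; factor over Q: parameters, x = -1, and C = -6.

This is -6 * 2F1(-\frac{11}{2}, 3; \frac{19}{2}; -1) in reduced canonical form. Verdict at x = -1: Kummer (I3) matches (x = -1; c = \frac{19}{2} equals 1+a-b for upper {-\frac{11}{2}, 3}: listed pattern). Value: \left(-\frac{328185}{32768}\right) \cdot \pi.


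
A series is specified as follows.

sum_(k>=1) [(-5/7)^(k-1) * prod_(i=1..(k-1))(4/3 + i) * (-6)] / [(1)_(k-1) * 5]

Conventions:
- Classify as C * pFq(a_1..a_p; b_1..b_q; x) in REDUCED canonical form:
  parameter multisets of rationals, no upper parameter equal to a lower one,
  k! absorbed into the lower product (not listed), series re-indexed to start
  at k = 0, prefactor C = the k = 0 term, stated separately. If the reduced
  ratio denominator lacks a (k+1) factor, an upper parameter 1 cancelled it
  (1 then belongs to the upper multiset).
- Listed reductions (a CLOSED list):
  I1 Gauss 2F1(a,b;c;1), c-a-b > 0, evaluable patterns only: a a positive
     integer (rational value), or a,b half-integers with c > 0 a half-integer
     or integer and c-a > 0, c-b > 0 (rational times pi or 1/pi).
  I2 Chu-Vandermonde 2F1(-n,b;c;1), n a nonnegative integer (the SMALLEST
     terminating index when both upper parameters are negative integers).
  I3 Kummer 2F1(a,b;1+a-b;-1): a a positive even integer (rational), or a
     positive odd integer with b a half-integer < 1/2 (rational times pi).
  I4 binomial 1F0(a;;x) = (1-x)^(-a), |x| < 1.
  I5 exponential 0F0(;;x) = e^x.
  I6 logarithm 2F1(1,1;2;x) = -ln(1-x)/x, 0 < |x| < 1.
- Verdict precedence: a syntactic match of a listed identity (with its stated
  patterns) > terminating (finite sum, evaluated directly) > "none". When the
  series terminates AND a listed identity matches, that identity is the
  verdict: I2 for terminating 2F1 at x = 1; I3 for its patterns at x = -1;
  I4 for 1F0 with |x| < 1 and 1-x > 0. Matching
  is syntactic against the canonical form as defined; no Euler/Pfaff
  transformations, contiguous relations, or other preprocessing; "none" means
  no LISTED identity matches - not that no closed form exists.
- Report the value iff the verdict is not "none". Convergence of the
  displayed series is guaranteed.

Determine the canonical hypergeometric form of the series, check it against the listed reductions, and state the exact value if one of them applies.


Key observation: t_0 being -6/5, the constant factors (C = -6/5, x = -5/7) combine into one prefactor.
Adjacent-term ratio: r(k) = (-5/7) * (k+7/3) / [(k+1)] - rational in k. x = (-5/7); t_0 = -6/5; negate the roots.

This is -6/5 * 1F0(7/3; -; -5/7) in reduced canonical form. Verdict: the I4 binomial reduction applies (the 1F0 binomial series: exponent -7/3, x = -5/7). Its exact value is (-6/5) * (12/7)^(-7/3).


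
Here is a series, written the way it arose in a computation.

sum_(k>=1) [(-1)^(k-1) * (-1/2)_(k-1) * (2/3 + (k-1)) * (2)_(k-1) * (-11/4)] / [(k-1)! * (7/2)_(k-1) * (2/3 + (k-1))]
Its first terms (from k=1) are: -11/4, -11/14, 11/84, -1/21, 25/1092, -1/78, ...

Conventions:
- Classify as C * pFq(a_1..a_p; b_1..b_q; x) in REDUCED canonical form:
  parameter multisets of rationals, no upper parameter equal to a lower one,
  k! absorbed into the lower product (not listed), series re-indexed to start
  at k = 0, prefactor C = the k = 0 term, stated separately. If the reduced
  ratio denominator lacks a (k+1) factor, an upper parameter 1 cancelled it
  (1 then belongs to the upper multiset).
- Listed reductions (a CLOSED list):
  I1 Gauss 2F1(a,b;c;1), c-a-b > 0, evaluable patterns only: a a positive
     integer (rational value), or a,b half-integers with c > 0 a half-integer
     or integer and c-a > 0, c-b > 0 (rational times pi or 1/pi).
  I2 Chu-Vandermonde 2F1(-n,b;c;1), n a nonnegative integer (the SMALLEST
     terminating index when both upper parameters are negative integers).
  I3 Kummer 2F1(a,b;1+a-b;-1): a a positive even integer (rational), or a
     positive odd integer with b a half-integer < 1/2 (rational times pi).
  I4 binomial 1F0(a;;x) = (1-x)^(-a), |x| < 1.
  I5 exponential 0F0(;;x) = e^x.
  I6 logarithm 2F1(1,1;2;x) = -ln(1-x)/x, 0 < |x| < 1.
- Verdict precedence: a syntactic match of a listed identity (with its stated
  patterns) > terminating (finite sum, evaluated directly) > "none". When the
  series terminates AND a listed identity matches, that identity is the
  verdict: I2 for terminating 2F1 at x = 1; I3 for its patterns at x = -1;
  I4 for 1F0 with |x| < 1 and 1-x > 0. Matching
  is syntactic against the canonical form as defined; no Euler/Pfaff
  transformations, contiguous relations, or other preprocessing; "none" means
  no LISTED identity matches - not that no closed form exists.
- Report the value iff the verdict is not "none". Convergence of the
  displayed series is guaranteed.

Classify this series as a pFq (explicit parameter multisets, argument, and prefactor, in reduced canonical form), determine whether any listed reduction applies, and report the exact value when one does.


With C = -11/4: the canonical form is 2F1(-1/2, 2; 7/2; -1). Verdict at x = -1: Kummer (I3) matches (x = -1; c = 7/2 equals 1+a-b for upper {-1/2, 2}: listed pattern). Hence: -55/16.

Structural cue: t_0 being -11/4, striking the common factor k + 2/3 reduces the term (C = -11/4).
Ratio: r(k) = (-1) * (k-1/2) (k+2) / [(k+7/2) (k+1)] - rational in k, leading ratio (-1); with t_0 = -11/4, classification follows.


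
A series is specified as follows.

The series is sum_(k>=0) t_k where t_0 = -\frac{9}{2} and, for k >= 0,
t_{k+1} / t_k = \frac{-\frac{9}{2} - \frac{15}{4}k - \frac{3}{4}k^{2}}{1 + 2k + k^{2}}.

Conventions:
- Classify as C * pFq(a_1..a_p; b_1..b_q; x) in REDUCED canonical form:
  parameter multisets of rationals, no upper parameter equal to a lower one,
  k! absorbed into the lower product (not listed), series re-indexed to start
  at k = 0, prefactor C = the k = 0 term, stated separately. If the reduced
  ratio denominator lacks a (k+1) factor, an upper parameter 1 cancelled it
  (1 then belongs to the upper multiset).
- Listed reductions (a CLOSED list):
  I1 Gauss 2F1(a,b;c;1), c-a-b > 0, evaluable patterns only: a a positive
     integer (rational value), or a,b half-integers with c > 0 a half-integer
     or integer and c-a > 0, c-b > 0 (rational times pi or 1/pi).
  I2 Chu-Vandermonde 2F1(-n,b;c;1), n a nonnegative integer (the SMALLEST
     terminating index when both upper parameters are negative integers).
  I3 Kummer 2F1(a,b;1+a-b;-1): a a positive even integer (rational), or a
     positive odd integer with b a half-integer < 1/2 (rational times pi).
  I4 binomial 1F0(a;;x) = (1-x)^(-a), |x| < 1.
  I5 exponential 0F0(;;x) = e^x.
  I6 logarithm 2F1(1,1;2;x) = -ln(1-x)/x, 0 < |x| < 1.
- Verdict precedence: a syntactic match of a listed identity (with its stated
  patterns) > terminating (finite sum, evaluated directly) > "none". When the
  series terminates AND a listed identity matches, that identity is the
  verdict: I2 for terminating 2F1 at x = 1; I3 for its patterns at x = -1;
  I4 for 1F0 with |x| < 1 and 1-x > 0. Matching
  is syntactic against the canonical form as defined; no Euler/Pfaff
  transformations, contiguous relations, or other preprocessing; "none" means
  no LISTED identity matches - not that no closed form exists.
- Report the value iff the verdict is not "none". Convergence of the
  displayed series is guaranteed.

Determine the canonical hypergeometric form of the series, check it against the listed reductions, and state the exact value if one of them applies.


Canonical form: C = -\frac{9}{2} times 2F1 with upper {2, 3}, lower {1}, x = -\frac{3}{4}. Verdict: no listed reduction: x = -\frac{3}{4} and upper {2, 3} fail every I1-I6 pattern.

Key step: t_0 being -\frac{9}{2}, factor the ratio over Q (C = -9/2, x = -3/4): negated roots = parameters.
Step ratio: r(k) = -\frac{3}{4} * (k+2) (k+3) / [(k+1) (k+1)] ; factor over Q: parameters, x = -\frac{3}{4}, and C = -\frac{9}{2}.


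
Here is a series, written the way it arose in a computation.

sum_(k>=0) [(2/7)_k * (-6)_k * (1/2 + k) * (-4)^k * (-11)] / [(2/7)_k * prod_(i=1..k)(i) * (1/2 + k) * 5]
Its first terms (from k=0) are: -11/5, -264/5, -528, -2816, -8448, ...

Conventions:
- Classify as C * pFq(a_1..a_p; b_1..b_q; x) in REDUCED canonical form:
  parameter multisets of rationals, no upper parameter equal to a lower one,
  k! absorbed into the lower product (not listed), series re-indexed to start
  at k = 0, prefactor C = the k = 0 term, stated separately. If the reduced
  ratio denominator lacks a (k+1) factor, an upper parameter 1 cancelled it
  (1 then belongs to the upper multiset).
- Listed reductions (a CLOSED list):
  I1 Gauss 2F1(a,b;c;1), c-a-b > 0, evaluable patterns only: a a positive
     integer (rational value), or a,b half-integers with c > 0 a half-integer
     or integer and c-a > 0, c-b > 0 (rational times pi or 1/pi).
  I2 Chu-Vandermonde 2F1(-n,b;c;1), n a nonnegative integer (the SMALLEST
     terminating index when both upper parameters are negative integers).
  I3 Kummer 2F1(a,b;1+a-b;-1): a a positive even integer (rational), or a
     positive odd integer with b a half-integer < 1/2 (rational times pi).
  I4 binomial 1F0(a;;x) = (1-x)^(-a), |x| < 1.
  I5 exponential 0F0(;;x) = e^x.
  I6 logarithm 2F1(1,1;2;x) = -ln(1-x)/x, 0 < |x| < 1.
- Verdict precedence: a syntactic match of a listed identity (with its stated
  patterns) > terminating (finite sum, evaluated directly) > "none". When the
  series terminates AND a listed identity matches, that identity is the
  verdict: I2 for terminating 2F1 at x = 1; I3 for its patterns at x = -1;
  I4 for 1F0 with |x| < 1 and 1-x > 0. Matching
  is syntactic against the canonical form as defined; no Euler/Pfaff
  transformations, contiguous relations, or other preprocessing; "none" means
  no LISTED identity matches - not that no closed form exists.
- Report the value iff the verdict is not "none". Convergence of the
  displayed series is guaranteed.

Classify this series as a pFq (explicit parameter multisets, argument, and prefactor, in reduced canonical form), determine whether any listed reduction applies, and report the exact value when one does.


At argument -4: a 1F0 with upper {-6}, lower {-}, scaled by C = -11/5. Verdict: terminating - no listed pattern fits, but -6 in the upper list cuts the series at k = 6; direct evaluation. Sum: -34375.

Structural cue: from the first term -11/5: the product of the first k integers (prefactor -11/5) is k!.
Adjacent-term ratio: r(k) = (-4) * (k-6) / [(k+1)] ; factor over Q: parameters, x = (-4), and C = -11/5.


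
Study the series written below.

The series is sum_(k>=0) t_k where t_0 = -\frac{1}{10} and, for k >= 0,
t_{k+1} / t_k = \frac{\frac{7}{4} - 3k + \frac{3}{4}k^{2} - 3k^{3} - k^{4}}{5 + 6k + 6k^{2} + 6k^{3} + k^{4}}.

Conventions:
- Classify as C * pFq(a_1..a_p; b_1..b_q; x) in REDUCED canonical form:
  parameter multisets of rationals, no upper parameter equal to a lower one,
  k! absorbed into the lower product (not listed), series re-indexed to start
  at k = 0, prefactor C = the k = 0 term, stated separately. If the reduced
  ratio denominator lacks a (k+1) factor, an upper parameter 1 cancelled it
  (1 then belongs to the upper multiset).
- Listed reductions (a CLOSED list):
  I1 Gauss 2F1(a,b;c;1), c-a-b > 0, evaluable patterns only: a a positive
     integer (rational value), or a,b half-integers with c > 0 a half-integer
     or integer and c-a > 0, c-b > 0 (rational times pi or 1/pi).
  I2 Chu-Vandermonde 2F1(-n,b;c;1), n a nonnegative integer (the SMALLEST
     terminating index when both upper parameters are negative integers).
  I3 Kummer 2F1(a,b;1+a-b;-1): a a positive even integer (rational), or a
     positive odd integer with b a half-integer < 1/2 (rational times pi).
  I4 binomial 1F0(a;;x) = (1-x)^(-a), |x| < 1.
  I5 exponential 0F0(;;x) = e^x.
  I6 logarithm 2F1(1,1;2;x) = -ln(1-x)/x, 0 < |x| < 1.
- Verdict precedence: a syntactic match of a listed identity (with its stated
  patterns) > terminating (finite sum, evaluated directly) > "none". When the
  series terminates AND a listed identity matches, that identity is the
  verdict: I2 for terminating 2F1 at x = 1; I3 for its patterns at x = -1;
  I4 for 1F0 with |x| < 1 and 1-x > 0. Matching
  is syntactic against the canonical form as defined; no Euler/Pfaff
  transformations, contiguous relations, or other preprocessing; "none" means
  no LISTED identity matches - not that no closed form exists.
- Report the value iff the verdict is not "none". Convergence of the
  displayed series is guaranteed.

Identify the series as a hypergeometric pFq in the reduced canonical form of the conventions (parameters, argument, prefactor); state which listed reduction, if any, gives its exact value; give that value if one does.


x = -1 here; the reduced form reads 2F1, upper {-\frac{1}{2}, \frac{7}{2}}, lower {5}, C = -\frac{1}{10}. Verdict: none. Every listed pattern misses the 2F1 form at -1, upper {-\frac{1}{2}, \frac{7}{2}}.

Key observation: with t_0 = -\frac{1}{10}, factor the ratio over Q (C = -1/10, x = -1): negated roots = parameters.
Adjacent-term ratio: r(k) = -1 * (k-\frac{1}{2}) (k+\frac{7}{2}) / [(k+5) (k+1)] - rational; roots negated = parameters, x = -1, C = -\frac{1}{10}.


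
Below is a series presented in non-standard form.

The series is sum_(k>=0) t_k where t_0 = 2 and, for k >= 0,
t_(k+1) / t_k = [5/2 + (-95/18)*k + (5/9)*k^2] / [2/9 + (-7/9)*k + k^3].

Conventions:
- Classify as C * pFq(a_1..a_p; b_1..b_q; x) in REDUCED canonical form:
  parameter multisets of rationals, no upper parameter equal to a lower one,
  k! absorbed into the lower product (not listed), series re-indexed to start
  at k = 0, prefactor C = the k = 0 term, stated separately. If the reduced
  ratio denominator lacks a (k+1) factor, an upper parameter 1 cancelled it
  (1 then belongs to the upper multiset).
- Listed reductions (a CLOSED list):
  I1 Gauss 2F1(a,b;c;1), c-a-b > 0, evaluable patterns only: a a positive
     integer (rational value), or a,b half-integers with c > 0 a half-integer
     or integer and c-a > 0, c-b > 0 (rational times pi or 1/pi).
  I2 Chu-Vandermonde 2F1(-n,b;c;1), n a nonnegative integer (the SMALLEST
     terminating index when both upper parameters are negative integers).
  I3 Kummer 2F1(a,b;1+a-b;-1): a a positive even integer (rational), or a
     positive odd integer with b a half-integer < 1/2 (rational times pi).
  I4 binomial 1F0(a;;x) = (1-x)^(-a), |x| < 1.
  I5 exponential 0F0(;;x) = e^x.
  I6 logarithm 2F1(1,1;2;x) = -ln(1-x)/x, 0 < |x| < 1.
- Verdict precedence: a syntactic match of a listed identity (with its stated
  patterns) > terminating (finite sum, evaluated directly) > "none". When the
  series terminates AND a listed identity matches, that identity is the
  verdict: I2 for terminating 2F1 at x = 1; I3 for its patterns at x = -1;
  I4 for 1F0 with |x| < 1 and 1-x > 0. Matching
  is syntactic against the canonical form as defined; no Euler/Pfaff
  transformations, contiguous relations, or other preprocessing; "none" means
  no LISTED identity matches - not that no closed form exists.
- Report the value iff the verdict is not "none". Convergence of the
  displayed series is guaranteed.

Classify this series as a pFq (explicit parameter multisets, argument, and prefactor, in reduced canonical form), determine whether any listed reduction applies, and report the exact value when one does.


With C = 2: the canonical form is 2F2(-9, -1/2; -2/3, -1/3; 5/9). Verdict: terminating - no listed pattern fits, but -9 in the upper list cuts the series at k = 9; direct evaluation. Value: -2207279026237007/124762575601664.

Key observation: with t_0 = 2, the expanded ratio factors over Q; C = 2, x = 5/9, roots give parameters.
Consecutive-term ratio: r(k) = (5/9) * (k-9) (k-1/2) / [(k-2/3) (k-1/3) (k+1)] - rational; roots negated = parameters, x = (5/9), C = 2.


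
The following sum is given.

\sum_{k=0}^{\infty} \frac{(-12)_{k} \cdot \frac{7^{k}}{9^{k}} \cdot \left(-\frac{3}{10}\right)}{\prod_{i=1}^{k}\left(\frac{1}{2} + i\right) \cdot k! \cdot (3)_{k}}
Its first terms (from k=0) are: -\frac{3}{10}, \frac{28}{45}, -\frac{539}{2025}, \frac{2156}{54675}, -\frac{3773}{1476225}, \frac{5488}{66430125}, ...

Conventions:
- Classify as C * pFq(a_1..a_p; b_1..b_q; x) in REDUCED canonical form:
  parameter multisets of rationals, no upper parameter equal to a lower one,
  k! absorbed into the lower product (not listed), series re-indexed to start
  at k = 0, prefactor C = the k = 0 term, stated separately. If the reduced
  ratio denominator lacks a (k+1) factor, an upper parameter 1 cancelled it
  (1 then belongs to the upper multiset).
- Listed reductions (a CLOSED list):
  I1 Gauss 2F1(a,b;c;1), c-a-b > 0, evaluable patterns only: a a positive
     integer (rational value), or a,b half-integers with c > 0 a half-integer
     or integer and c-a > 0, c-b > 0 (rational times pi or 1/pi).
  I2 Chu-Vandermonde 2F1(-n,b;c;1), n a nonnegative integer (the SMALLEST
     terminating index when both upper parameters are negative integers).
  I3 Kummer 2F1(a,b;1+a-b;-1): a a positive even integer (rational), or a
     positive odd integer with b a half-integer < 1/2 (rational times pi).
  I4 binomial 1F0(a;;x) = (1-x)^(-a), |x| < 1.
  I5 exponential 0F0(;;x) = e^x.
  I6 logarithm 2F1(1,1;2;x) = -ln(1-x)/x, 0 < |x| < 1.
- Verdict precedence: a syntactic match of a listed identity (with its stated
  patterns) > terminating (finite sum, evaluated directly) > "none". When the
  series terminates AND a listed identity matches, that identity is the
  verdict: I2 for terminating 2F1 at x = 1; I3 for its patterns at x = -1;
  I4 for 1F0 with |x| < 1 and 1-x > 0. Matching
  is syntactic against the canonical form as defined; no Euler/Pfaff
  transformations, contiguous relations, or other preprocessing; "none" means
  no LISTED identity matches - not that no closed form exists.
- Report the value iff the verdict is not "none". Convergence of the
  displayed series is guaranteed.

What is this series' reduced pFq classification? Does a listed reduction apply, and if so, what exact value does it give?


This is -\frac{3}{10} * 1F2(-12; \frac{3}{2}, 3; \frac{7}{9}) in reduced canonical form. Verdict: terminating at k = 12: the factor (-12)_k kills every later term; summing the 13 survivors is exact. Hence: \frac{12272779970885626957572878621}{131954396585139704300747343750}.

Key observation: from the first term -\frac{3}{10}: the two geometric factors (C = -3/10, x = 7/9) combine into one argument.
Ratio: r(k) = \frac{7}{9} * (k-12) / [(k+\frac{3}{2}) (k+3) (k+1)] ; factor over Q: parameters, x = \frac{7}{9}, and C = -\frac{3}{10}.


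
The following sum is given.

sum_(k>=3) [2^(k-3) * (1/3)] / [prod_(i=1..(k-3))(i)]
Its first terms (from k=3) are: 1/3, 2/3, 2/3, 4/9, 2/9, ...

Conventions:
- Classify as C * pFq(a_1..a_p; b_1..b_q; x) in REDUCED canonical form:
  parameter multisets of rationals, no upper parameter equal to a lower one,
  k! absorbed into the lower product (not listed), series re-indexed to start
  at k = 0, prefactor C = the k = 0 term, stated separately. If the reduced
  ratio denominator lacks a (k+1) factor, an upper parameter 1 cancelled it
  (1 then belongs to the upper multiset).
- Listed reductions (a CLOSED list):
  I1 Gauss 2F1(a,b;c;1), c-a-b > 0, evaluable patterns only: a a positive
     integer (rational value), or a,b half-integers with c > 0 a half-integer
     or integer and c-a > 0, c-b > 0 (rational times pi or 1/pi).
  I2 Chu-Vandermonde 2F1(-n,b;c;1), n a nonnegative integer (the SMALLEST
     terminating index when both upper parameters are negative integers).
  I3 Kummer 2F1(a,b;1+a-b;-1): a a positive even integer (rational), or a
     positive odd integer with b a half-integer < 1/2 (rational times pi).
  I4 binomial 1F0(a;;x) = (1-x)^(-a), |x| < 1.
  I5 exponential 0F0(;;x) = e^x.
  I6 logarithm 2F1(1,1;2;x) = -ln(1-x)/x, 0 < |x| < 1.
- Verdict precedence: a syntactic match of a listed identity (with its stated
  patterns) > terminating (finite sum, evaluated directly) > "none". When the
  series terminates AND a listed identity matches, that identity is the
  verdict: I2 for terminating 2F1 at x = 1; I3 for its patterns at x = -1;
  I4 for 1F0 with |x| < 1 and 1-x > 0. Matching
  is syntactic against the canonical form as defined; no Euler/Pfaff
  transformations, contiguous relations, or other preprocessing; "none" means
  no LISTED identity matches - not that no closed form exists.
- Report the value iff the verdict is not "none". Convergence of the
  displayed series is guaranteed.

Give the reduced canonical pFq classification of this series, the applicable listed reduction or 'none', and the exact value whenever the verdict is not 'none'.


Canonical form: C = 1/3 times 0F0 with upper {-}, lower {-}, x = 2. Verdict: exponential (I5) applies (the 0F0 exponential series at x = 2). Exact value: (1/3) * e^(2).

The tell: with t_0 = 1/3, the product of the first k integers (C = 1/3, x = 2) is k!.
Ratio: r(k) = 2 * 1 / [(k+1)] - rational in k, leading ratio 2; with t_0 = 1/3, classification follows.


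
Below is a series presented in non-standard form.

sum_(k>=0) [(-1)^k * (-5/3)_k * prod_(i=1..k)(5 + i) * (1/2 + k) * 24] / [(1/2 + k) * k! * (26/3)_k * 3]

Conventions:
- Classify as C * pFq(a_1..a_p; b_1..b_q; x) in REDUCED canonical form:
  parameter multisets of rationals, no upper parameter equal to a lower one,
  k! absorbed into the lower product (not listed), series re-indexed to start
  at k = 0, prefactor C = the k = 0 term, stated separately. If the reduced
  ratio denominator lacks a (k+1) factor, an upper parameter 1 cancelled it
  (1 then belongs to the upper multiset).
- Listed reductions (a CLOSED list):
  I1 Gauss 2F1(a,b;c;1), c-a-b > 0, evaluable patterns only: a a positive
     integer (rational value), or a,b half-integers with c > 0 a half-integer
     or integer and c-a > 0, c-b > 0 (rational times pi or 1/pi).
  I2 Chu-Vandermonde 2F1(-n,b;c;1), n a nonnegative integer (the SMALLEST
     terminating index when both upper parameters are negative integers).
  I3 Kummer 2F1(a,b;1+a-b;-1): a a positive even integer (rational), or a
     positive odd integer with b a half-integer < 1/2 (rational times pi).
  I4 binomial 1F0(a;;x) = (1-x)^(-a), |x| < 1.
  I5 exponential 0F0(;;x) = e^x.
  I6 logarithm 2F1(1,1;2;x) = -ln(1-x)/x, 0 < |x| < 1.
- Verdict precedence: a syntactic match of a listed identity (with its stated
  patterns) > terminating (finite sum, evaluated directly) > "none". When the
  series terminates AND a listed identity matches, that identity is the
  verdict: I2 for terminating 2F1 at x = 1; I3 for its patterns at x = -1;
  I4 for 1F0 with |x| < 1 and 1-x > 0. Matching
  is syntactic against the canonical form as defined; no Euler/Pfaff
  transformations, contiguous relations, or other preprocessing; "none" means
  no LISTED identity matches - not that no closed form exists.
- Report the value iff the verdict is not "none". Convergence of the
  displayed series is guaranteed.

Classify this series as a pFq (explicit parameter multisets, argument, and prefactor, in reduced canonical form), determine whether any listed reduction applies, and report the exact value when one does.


The series (x = -1) is 2F1: upper {-5/3, 6}, lower {26/3}, prefactor 8. Verdict: this is Kummer (I3) (x = -1; c = 26/3 equals 1+a-b for upper {-5/3, 6}: listed pattern). Value: 1564/81.

Key observation: t_0 being 8, the constant factors (prefactor 8) combine into one prefactor.
Consecutive-term ratio: r(k) = (-1) * (k-5/3) (k+6) / [(k+26/3) (k+1)] - rational; roots negated = parameters, x = (-1), C = 8.
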